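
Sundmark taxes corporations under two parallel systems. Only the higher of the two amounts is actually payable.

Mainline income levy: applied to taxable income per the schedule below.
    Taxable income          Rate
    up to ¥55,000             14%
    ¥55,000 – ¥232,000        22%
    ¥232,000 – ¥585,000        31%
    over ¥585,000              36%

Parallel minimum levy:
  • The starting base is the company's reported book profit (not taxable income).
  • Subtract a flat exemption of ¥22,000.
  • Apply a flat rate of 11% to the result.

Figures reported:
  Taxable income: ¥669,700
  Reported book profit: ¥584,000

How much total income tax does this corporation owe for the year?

Mainline income levy:
  ¥55,000 × 14% = ¥7,700
  ¥177,000 × 22% = ¥38,940
  ¥353,000 × 31% = ¥109,430
  ¥84,700 × 36% = ¥30,492
  → ¥186,562

Parallel minimum levy:
  Base (reported book profit): ¥584,000
  Less exemption ¥22,000 → base ¥562,000
  ¥562,000 × 11% = ¥61,820

¥186,562 > ¥61,820, so the mainline income levy governs.

¥186,562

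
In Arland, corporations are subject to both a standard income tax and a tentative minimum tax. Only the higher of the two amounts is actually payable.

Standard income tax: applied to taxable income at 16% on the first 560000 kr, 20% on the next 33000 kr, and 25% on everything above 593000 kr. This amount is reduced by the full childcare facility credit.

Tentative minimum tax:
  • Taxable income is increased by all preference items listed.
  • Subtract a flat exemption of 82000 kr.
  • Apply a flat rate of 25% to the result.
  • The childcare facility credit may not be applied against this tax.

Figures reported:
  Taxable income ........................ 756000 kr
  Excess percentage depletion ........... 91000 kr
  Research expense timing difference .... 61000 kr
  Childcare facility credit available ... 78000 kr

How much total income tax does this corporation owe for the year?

Tentative minimum tax:
  Adjusted income: 756000 kr + 91000 kr + 61000 kr = 908000 kr
  Less exemption 82000 kr → base 826000 kr
  826000 kr × 25% = 206500 kr

Standard income tax:
  560000 kr × 16% = 89600 kr
  33000 kr × 20% = 6600 kr
  163000 kr × 25% = 40750 kr
  → 136950 kr
  Less childcare facility credit 78000 kr → 58950 kr

206500 kr > 58950 kr, so the tentative minimum tax is the binding amount.

206500 kr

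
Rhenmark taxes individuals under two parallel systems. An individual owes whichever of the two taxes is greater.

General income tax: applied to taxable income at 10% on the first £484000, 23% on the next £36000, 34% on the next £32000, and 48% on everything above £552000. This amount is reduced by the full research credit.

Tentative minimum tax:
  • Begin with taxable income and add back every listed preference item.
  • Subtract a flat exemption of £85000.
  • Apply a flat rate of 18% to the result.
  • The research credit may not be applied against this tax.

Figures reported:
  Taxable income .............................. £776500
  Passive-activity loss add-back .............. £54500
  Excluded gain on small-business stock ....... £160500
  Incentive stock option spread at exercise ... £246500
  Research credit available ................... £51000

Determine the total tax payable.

£207540

General income tax:
  £484000 × 10% = £48400
  £36000 × 23% = £8280
  £32000 × 34% = £10880
  £224500 × 48% = £107760
  → £175320
  Less research credit £51000 → £124320

Tentative minimum tax:
  Adjusted income: £776500 + £54500 + £160500 + £246500 = £1238000
  Less exemption £85000 → base £1153000
  £1153000 × 18% = £207540

£207540 > £124320, so the tentative minimum tax is the binding amount.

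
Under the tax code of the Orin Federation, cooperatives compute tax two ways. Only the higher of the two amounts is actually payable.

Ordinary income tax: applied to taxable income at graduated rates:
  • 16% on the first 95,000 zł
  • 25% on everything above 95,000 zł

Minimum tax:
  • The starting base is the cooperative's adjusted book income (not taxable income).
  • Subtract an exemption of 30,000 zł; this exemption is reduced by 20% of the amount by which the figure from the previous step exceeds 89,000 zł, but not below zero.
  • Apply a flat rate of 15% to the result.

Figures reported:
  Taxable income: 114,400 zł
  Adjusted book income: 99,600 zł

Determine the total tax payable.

Minimum tax:
  Base (adjusted book income): 99,600 zł
  Exemption: 30,000 zł − 20% × (99,600 zł − 89,000 zł) = 30,000 zł − 2,120 zł = 27,880 zł
  Base: 99,600 zł − 27,880 zł = 71,720 zł
  71,720 zł × 15% = 10,758 zł

Ordinary income tax:
  95,000 zł × 16% = 15,200 zł
  19,400 zł × 25% = 4,850 zł
  → 20,050 zł

20,050 zł > 10,758 zł, so the ordinary income tax governs.

20,050 zł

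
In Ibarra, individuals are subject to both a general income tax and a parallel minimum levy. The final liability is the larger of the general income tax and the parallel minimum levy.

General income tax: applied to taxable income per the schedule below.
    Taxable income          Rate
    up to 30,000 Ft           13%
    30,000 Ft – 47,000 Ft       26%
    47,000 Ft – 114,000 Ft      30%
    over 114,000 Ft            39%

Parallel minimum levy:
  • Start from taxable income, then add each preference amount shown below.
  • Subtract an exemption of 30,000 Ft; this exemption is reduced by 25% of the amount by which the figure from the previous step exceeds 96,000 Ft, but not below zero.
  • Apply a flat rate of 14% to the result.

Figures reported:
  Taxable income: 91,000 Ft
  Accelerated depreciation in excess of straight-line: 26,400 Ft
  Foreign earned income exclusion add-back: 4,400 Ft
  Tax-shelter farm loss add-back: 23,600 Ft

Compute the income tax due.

21,520 Ft

Parallel minimum levy:
  Adjusted income: 91,000 Ft + 26,400 Ft + 4,400 Ft + 23,600 Ft = 145,400 Ft
  Exemption: 30,000 Ft − 25% × (145,400 Ft − 96,000 Ft) = 30,000 Ft − 12,350 Ft = 17,650 Ft
  Base: 145,400 Ft − 17,650 Ft = 127,750 Ft
  127,750 Ft × 14% = 17,885 Ft

General income tax:
  30,000 Ft × 13% = 3,900 Ft
  17,000 Ft × 26% = 4,420 Ft
  44,000 Ft × 30% = 13,200 Ft
  → 21,520 Ft

21,520 Ft > 17,885 Ft, so the general income tax governs.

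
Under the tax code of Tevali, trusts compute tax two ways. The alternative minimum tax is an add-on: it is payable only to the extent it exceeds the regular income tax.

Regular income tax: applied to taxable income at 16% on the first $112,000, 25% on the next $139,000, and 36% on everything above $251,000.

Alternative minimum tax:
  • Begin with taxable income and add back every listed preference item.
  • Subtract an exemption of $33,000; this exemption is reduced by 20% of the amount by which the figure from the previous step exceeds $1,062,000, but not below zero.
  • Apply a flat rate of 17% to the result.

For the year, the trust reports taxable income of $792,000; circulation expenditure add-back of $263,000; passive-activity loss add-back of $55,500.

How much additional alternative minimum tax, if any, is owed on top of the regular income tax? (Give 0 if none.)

Regular income tax:
  $112,000 × 16% = $17,920
  $139,000 × 25% = $34,750
  $541,000 × 36% = $194,760
  → $247,430

Alternative minimum tax:
  Adjusted income: $792,000 + $263,000 + $55,500 = $1,110,500
  Exemption: $33,000 − 20% × ($1,110,500 − $1,062,000) = $33,000 − $9,700 = $23,300
  Base: $1,110,500 − $23,300 = $1,087,200
  $1,087,200 × 17% = $184,824

$184,824 ≤ $247,430, so no add-on is due.

$0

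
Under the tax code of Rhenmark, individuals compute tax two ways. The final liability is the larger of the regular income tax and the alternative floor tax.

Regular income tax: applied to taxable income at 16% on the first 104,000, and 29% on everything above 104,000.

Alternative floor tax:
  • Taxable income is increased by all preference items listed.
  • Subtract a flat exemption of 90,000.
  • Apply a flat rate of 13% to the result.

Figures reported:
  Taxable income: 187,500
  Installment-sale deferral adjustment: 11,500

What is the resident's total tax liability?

Alternative floor tax:
  Adjusted income: 187,500 + 11,500 = 199,000
  Less exemption 90,000 → base 109,000
  109,000 × 13% = 14,170

Regular income tax:
  104,000 × 16% = 16,640
  83,500 × 29% = 24,215
  → 40,855

40,855 > 14,170, so the regular income tax governs.

40,855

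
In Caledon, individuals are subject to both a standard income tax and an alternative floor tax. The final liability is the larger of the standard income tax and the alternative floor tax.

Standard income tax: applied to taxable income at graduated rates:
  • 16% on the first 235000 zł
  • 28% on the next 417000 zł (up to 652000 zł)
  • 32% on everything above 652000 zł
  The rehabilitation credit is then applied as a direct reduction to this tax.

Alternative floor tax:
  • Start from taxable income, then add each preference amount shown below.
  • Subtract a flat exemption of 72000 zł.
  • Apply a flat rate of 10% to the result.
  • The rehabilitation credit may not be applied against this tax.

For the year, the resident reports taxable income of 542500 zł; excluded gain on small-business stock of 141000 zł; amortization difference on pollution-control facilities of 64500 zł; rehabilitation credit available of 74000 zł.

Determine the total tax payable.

Alternative floor tax:
  Adjusted income: 542500 zł + 141000 zł + 64500 zł = 748000 zł
  Less exemption 72000 zł → base 676000 zł
  676000 zł × 10% = 67600 zł

Standard income tax:
  235000 zł × 16% = 37600 zł
  307500 zł × 28% = 86100 zł
  → 123700 zł
  Less rehabilitation credit 74000 zł → 49700 zł

67600 zł > 49700 zł, so the alternative floor tax is the binding amount.

67600 zł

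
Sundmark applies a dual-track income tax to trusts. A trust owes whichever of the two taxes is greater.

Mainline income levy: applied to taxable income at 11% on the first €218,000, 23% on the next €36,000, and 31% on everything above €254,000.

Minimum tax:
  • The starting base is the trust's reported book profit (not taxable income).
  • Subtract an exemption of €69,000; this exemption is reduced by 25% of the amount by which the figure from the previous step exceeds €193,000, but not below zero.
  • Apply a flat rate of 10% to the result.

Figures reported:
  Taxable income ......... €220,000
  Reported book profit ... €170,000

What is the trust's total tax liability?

Mainline income levy:
  €218,000 × 11% = €23,980
  €2,000 × 23% = €460
  → €24,440

Minimum tax:
  Base (reported book profit): €170,000
  Exemption: €170,000 ≤ €193,000, so full €69,000 applies
  Base: €170,000 − €69,000 = €101,000
  €101,000 × 10% = €10,100

€24,440 > €10,100, so the mainline income levy governs.

€24,440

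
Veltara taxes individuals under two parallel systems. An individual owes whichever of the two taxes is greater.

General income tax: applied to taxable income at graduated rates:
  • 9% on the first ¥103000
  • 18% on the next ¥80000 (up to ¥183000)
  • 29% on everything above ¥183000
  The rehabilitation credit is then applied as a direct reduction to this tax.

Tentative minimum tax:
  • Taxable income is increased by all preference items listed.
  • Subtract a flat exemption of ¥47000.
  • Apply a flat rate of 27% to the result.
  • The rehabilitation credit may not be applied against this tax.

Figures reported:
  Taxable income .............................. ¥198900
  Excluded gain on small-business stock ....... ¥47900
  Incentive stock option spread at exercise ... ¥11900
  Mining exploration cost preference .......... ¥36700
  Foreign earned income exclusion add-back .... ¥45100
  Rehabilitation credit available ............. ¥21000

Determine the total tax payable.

Tentative minimum tax:
  Adjusted income: ¥198900 + ¥47900 + ¥11900 + ¥36700 + ¥45100 = ¥340500
  Less exemption ¥47000 → base ¥293500
  ¥293500 × 27% = ¥79245

General income tax:
  ¥103000 × 9% = ¥9270
  ¥80000 × 18% = ¥14400
  ¥15900 × 29% = ¥4611
  → ¥28281
  Less rehabilitation credit ¥21000 → ¥7281

¥79245 > ¥7281, so the tentative minimum tax is the binding amount.

¥79245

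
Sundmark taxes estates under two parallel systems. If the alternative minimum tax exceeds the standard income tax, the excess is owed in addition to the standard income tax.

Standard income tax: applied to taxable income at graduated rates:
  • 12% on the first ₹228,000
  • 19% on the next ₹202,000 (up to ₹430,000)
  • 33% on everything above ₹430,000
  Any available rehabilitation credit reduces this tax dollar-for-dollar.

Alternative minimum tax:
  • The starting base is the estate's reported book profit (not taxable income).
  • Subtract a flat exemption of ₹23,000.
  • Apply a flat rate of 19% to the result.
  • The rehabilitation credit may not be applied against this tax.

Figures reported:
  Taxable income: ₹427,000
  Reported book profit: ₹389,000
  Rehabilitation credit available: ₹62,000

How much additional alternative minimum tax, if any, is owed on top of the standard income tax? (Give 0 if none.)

₹66,370

Alternative minimum tax:
  Base (reported book profit): ₹389,000
  Less exemption ₹23,000 → base ₹366,000
  ₹366,000 × 19% = ₹69,540

Standard income tax:
  ₹228,000 × 12% = ₹27,360
  ₹199,000 × 19% = ₹37,810
  → ₹65,170
  Less rehabilitation credit ₹62,000 → ₹3,170

Excess of alternative minimum tax over standard income tax: ₹69,540 − ₹3,170 = ₹66,370.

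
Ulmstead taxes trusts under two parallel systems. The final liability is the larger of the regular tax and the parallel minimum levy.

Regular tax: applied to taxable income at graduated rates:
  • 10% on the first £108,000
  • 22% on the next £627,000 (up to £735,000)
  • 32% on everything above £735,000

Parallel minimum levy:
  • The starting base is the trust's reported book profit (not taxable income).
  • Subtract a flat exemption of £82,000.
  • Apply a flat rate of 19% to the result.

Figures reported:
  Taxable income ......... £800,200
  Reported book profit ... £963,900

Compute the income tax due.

Parallel minimum levy:
  Base (reported book profit): £963,900
  Less exemption £82,000 → base £881,900
  £881,900 × 19% = £167,561

Regular tax:
  £108,000 × 10% = £10,800
  £627,000 × 22% = £137,940
  £65,200 × 32% = £20,864
  → £169,604

£169,604 > £167,561, so the regular tax governs.

£169,604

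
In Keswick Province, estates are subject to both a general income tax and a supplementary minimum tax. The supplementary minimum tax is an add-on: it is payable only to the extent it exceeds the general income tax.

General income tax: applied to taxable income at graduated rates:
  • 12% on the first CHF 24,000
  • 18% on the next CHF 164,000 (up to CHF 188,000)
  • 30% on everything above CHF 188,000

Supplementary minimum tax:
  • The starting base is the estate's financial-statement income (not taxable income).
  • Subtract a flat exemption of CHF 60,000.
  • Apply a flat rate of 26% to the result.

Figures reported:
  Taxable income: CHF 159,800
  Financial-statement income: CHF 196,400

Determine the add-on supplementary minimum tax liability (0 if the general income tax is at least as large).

CHF 8,140

General income tax:
  CHF 24,000 × 12% = CHF 2,880
  CHF 135,800 × 18% = CHF 24,444
  → CHF 27,324

Supplementary minimum tax:
  Base (financial-statement income): CHF 196,400
  Less exemption CHF 60,000 → base CHF 136,400
  CHF 136,400 × 26% = CHF 35,464

Excess of supplementary minimum tax over general income tax: CHF 35,464 − CHF 27,324 = CHF 8,140.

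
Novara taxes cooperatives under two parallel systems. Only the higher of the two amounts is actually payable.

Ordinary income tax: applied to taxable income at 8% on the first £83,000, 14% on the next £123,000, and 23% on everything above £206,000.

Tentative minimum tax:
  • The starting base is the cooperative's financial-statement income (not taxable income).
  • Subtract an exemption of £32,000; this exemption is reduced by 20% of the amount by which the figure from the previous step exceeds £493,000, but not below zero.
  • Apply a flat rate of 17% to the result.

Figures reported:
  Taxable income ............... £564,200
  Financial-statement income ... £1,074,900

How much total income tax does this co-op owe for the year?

Ordinary income tax:
  £83,000 × 8% = £6,640
  £123,000 × 14% = £17,220
  £358,200 × 23% = £82,386
  → £106,246

Tentative minimum tax:
  Base (financial-statement income): £1,074,900
  Exemption: 20% × (£1,074,900 − £493,000) = £116,380 ≥ £32,000, so the exemption is fully phased out
  Base: £1,074,900 − £0 = £1,074,900
  £1,074,900 × 17% = £182,733

£182,733 > £106,246, so the tentative minimum tax is the binding amount.

£182,733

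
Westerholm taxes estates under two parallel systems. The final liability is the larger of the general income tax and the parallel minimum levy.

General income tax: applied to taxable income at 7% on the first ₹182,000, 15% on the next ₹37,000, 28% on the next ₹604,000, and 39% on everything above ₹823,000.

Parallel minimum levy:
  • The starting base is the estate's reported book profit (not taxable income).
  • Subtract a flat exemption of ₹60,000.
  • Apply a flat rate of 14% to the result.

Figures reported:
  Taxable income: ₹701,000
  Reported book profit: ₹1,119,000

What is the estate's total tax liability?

General income tax:
  ₹182,000 × 7% = ₹12,740
  ₹37,000 × 15% = ₹5,550
  ₹482,000 × 28% = ₹134,960
  → ₹153,250

Parallel minimum levy:
  Base (reported book profit): ₹1,119,000
  Less exemption ₹60,000 → base ₹1,059,000
  ₹1,059,000 × 14% = ₹148,260

₹153,250 > ₹148,260, so the general income tax governs.

₹153,250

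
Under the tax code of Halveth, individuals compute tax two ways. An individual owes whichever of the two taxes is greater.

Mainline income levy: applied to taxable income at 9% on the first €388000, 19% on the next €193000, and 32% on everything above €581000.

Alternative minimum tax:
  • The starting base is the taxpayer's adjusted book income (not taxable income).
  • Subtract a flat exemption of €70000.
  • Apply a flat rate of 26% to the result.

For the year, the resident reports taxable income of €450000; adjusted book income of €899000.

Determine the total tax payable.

€215540

Alternative minimum tax:
  Base (adjusted book income): €899000
  Less exemption €70000 → base €829000
  €829000 × 26% = €215540

Mainline income levy:
  €388000 × 9% = €34920
  €62000 × 19% = €11780
  → €46700

€215540 > €46700, so the alternative minimum tax is the binding amount.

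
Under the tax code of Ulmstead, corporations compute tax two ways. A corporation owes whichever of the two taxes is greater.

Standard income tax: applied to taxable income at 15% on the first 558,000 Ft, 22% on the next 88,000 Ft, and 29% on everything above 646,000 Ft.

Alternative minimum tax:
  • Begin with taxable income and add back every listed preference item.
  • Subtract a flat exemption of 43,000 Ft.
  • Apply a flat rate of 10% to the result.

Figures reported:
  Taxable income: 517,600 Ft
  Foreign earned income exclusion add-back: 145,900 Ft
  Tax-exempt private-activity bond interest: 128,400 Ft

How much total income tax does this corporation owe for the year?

Alternative minimum tax:
  Adjusted income: 517,600 Ft + 145,900 Ft + 128,400 Ft = 791,900 Ft
  Less exemption 43,000 Ft → base 748,900 Ft
  748,900 Ft × 10% = 74,890 Ft

Standard income tax:
  517,600 Ft × 15% = 77,640 Ft

77,640 Ft > 74,890 Ft, so the standard income tax governs.

77,640 Ft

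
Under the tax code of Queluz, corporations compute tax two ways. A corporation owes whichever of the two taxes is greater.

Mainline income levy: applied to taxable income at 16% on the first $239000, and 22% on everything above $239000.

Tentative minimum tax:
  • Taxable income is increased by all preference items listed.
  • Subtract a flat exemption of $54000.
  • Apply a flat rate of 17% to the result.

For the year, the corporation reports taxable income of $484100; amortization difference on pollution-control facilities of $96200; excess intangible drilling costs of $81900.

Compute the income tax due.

Tentative minimum tax:
  Adjusted income: $484100 + $96200 + $81900 = $662200
  Less exemption $54000 → base $608200
  $608200 × 17% = $103394

Mainline income levy:
  $239000 × 16% = $38240
  $245100 × 22% = $53922
  → $92162

$103394 > $92162, so the tentative minimum tax is the binding amount.

$103394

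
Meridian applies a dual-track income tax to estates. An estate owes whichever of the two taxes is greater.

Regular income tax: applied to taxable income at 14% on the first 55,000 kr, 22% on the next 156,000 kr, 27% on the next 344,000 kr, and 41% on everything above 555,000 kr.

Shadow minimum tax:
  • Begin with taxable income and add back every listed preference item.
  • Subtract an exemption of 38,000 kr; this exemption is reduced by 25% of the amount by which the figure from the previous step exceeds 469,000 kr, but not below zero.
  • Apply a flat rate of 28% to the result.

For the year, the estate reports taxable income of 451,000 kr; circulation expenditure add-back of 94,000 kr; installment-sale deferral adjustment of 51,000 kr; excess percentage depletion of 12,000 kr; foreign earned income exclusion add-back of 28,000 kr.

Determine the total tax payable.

Regular income tax:
  55,000 kr × 14% = 7,700 kr
  156,000 kr × 22% = 34,320 kr
  240,000 kr × 27% = 64,800 kr
  → 106,820 kr

Shadow minimum tax:
  Adjusted income: 451,000 kr + 94,000 kr + 51,000 kr + 12,000 kr + 28,000 kr = 636,000 kr
  Exemption: 25% × (636,000 kr − 469,000 kr) = 41,750 kr ≥ 38,000 kr, so the exemption is fully phased out
  Base: 636,000 kr − 0 kr = 636,000 kr
  636,000 kr × 28% = 178,080 kr

178,080 kr > 106,820 kr, so the shadow minimum tax is the binding amount.

178,080 kr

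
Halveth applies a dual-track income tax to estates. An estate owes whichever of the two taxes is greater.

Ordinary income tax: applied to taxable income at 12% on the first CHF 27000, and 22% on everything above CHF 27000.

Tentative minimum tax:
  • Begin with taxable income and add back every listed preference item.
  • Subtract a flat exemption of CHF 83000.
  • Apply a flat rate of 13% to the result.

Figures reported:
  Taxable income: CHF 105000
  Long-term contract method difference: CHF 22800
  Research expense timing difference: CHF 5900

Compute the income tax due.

Tentative minimum tax:
  Adjusted income: CHF 105000 + CHF 22800 + CHF 5900 = CHF 133700
  Less exemption CHF 83000 → base CHF 50700
  CHF 50700 × 13% = CHF 6591

Ordinary income tax:
  CHF 27000 × 12% = CHF 3240
  CHF 78000 × 22% = CHF 17160
  → CHF 20400

CHF 20400 > CHF 6591, so the ordinary income tax governs.

CHF 20400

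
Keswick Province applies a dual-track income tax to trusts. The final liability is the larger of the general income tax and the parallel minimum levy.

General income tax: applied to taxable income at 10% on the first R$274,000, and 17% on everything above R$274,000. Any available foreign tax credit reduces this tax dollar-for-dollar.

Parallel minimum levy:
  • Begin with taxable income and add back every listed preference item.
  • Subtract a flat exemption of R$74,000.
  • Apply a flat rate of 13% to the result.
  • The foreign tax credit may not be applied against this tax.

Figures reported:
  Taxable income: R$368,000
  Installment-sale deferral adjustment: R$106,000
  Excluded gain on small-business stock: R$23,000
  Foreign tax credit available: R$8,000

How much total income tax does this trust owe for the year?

R$54,990

Parallel minimum levy:
  Adjusted income: R$368,000 + R$106,000 + R$23,000 = R$497,000
  Less exemption R$74,000 → base R$423,000
  R$423,000 × 13% = R$54,990

General income tax:
  R$274,000 × 10% = R$27,400
  R$94,000 × 17% = R$15,980
  → R$43,380
  Less foreign tax credit R$8,000 → R$35,380

R$54,990 > R$35,380, so the parallel minimum levy is the binding amount.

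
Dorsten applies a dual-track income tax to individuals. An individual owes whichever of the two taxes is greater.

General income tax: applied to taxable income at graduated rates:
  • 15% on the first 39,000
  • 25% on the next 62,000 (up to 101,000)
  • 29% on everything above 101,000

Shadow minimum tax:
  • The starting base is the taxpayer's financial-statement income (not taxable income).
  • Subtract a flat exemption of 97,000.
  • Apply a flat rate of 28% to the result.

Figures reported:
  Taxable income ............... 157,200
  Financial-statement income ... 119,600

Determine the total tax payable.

General income tax:
  39,000 × 15% = 5,850
  62,000 × 25% = 15,500
  56,200 × 29% = 16,298
  → 37,648

Shadow minimum tax:
  Base (financial-statement income): 119,600
  Less exemption 97,000 → base 22,600
  22,600 × 28% = 6,328

37,648 > 6,328, so the general income tax governs.

37,648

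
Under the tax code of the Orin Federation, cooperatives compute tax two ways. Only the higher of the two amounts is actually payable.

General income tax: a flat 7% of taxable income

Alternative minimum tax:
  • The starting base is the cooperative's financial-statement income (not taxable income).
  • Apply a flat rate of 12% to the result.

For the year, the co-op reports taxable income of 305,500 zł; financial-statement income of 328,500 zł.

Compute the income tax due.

Alternative minimum tax:
  Base (financial-statement income): 328,500 zł
  328,500 zł × 12% = 39,420 zł

General income tax:
  305,500 zł × 7% = 21,385 zł

39,420 zł > 21,385 zł, so the alternative minimum tax is the binding amount.

39,420 zł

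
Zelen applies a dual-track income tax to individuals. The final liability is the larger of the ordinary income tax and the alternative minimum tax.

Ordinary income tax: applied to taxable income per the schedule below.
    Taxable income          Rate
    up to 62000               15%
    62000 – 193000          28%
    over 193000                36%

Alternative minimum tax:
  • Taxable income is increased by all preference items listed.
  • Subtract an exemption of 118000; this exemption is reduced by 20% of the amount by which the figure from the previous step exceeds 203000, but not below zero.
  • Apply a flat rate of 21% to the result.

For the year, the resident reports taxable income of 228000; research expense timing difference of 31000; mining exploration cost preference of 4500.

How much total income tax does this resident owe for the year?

58580

Alternative minimum tax:
  Adjusted income: 228000 + 31000 + 4500 = 263500
  Exemption: 118000 − 20% × (263500 − 203000) = 118000 − 12100 = 105900
  Base: 263500 − 105900 = 157600
  157600 × 21% = 33096

Ordinary income tax:
  62000 × 15% = 9300
  131000 × 28% = 36680
  35000 × 36% = 12600
  → 58580

58580 > 33096, so the ordinary income tax governs.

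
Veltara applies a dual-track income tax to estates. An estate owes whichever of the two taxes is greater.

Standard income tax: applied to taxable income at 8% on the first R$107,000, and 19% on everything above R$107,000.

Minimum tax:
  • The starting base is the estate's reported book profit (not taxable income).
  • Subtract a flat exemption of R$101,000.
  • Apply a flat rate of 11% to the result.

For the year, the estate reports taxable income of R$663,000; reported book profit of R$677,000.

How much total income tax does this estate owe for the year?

R$114,200

Standard income tax:
  R$107,000 × 8% = R$8,560
  R$556,000 × 19% = R$105,640
  → R$114,200

Minimum tax:
  Base (reported book profit): R$677,000
  Less exemption R$101,000 → base R$576,000
  R$576,000 × 11% = R$63,360

R$114,200 > R$63,360, so the standard income tax governs.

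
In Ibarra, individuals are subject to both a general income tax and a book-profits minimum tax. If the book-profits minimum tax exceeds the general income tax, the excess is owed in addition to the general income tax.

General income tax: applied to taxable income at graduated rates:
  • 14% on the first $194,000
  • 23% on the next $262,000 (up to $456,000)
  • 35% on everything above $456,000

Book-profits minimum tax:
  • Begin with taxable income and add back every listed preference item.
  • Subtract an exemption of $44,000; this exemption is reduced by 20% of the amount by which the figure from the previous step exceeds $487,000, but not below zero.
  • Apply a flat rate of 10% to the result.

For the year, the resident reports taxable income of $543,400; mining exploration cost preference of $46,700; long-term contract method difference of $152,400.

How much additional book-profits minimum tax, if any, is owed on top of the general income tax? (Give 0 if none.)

General income tax:
  $194,000 × 14% = $27,160
  $262,000 × 23% = $60,260
  $87,400 × 35% = $30,590
  → $118,010

Book-profits minimum tax:
  Adjusted income: $543,400 + $46,700 + $152,400 = $742,500
  Exemption: 20% × ($742,500 − $487,000) = $51,100 ≥ $44,000, so the exemption is fully phased out
  Base: $742,500 − $0 = $742,500
  $742,500 × 10% = $74,250

$74,250 ≤ $118,010, so no add-on is due.

$0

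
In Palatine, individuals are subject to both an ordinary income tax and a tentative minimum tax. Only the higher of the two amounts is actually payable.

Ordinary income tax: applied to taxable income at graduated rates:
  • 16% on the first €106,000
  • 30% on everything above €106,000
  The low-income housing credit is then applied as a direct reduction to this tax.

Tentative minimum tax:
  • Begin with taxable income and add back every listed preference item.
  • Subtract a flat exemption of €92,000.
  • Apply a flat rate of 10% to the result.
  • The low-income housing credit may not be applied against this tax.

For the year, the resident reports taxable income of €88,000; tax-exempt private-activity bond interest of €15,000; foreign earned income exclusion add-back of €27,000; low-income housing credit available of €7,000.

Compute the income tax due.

€7,080

Ordinary income tax:
  €88,000 × 16% = €14,080
  Less low-income housing credit €7,000 → €7,080

Tentative minimum tax:
  Adjusted income: €88,000 + €15,000 + €27,000 = €130,000
  Less exemption €92,000 → base €38,000
  €38,000 × 10% = €3,800

€7,080 > €3,800, so the ordinary income tax governs.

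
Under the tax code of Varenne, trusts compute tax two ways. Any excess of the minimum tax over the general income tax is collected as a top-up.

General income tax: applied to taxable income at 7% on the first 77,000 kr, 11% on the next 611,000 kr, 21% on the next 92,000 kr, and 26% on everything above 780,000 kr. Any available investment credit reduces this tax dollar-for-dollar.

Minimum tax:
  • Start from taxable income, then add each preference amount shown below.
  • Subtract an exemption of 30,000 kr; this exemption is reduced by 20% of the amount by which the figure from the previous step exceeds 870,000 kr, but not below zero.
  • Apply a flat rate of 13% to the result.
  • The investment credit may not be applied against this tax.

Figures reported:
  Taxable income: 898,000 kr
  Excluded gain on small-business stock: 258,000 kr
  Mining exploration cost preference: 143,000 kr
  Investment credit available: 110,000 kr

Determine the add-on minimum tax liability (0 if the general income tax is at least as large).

156,270 kr

Minimum tax:
  Adjusted income: 898,000 kr + 258,000 kr + 143,000 kr = 1,299,000 kr
  Exemption: 20% × (1,299,000 kr − 870,000 kr) = 85,800 kr ≥ 30,000 kr, so the exemption is fully phased out
  Base: 1,299,000 kr − 0 kr = 1,299,000 kr
  1,299,000 kr × 13% = 168,870 kr

General income tax:
  77,000 kr × 7% = 5,390 kr
  611,000 kr × 11% = 67,210 kr
  92,000 kr × 21% = 19,320 kr
  118,000 kr × 26% = 30,680 kr
  → 122,600 kr
  Less investment credit 110,000 kr → 12,600 kr

Excess of minimum tax over general income tax: 168,870 kr − 12,600 kr = 156,270 kr.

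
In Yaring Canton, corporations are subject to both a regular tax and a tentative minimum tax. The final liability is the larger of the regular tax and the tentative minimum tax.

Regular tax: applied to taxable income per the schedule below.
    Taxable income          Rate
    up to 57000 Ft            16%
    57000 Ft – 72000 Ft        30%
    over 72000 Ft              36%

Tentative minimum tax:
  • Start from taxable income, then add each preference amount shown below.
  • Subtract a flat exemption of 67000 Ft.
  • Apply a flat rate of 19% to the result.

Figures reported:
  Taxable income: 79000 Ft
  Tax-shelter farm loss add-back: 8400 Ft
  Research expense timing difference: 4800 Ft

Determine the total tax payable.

16140 Ft

Regular tax:
  57000 Ft × 16% = 9120 Ft
  15000 Ft × 30% = 4500 Ft
  7000 Ft × 36% = 2520 Ft
  → 16140 Ft

Tentative minimum tax:
  Adjusted income: 79000 Ft + 8400 Ft + 4800 Ft = 92200 Ft
  Less exemption 67000 Ft → base 25200 Ft
  25200 Ft × 19% = 4788 Ft

16140 Ft > 4788 Ft, so the regular tax governs.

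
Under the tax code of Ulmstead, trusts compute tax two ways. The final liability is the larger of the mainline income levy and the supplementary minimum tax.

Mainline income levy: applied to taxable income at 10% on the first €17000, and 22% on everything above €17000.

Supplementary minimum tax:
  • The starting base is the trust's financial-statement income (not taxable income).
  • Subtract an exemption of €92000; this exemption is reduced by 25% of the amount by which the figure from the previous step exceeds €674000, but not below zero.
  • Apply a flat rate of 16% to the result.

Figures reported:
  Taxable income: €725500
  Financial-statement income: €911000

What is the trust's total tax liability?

Supplementary minimum tax:
  Base (financial-statement income): €911000
  Exemption: €92000 − 25% × (€911000 − €674000) = €92000 − €59250 = €32750
  Base: €911000 − €32750 = €878250
  €878250 × 16% = €140520

Mainline income levy:
  €17000 × 10% = €1700
  €708500 × 22% = €155870
  → €157570

€157570 > €140520, so the mainline income levy governs.

€157570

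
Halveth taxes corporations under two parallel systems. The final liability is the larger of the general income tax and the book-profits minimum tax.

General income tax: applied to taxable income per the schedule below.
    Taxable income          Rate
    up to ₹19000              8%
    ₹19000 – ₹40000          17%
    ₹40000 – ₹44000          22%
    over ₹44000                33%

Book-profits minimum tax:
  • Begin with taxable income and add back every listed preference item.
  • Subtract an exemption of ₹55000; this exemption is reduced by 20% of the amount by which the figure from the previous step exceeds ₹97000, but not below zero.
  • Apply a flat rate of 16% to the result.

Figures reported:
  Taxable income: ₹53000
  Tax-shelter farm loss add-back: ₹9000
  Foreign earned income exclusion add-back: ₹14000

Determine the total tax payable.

₹8940

Book-profits minimum tax:
  Adjusted income: ₹53000 + ₹9000 + ₹14000 = ₹76000
  Exemption: ₹76000 ≤ ₹97000, so full ₹55000 applies
  Base: ₹76000 − ₹55000 = ₹21000
  ₹21000 × 16% = ₹3360

General income tax:
  ₹19000 × 8% = ₹1520
  ₹21000 × 17% = ₹3570
  ₹4000 × 22% = ₹880
  ₹9000 × 33% = ₹2970
  → ₹8940

₹8940 > ₹3360, so the general income tax governs.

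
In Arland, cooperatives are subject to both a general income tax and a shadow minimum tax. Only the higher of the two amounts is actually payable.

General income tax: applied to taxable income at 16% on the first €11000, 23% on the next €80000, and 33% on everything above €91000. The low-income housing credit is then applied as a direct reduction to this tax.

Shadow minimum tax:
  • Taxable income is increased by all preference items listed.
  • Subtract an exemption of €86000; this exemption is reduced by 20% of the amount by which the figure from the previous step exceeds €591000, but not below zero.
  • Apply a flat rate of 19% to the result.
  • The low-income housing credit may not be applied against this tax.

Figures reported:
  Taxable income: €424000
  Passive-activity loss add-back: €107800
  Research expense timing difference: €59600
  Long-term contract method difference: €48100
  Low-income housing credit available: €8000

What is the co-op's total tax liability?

General income tax:
  €11000 × 16% = €1760
  €80000 × 23% = €18400
  €333000 × 33% = €109890
  → €130050
  Less low-income housing credit €8000 → €122050

Shadow minimum tax:
  Adjusted income: €424000 + €107800 + €59600 + €48100 = €639500
  Exemption: €86000 − 20% × (€639500 − €591000) = €86000 − €9700 = €76300
  Base: €639500 − €76300 = €563200
  €563200 × 19% = €107008

€122050 > €107008, so the general income tax governs.

€122050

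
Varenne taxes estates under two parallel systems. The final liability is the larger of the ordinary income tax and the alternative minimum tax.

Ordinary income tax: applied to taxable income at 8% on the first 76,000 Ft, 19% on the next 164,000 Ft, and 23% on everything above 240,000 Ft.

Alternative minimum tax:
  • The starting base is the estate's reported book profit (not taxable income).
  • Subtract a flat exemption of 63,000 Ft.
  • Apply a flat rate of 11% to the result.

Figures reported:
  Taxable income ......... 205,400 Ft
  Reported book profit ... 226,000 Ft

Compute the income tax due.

30,666 Ft

Ordinary income tax:
  76,000 Ft × 8% = 6,080 Ft
  129,400 Ft × 19% = 24,586 Ft
  → 30,666 Ft

Alternative minimum tax:
  Base (reported book profit): 226,000 Ft
  Less exemption 63,000 Ft → base 163,000 Ft
  163,000 Ft × 11% = 17,930 Ft

30,666 Ft > 17,930 Ft, so the ordinary income tax governs.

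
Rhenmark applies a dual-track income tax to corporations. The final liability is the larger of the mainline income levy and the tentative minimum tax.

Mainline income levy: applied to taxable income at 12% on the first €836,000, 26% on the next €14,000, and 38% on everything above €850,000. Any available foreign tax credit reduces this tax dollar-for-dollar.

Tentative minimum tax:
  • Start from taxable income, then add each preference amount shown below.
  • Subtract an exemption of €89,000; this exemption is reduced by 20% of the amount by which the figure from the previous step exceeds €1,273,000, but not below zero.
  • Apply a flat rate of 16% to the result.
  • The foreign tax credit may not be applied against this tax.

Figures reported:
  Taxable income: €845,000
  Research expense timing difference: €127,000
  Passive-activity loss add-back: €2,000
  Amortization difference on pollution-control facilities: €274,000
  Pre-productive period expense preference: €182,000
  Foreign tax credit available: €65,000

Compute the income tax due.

€219,584

Mainline income levy:
  €836,000 × 12% = €100,320
  €9,000 × 26% = €2,340
  → €102,660
  Less foreign tax credit €65,000 → €37,660

Tentative minimum tax:
  Adjusted income: €845,000 + €127,000 + €2,000 + €274,000 + €182,000 = €1,430,000
  Exemption: €89,000 − 20% × (€1,430,000 − €1,273,000) = €89,000 − €31,400 = €57,600
  Base: €1,430,000 − €57,600 = €1,372,400
  €1,372,400 × 16% = €219,584

€219,584 > €37,660, so the tentative minimum tax is the binding amount.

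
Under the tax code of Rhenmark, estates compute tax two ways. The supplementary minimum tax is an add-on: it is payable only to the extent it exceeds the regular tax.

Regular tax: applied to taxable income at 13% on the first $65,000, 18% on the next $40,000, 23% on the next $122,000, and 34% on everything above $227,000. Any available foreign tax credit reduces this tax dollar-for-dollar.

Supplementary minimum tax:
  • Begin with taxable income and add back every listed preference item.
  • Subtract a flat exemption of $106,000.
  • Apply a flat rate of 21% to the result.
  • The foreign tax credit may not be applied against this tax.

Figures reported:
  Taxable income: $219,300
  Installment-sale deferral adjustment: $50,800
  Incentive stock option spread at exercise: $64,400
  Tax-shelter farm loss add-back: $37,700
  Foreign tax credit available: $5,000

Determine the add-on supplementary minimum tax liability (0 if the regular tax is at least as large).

Supplementary minimum tax:
  Adjusted income: $219,300 + $50,800 + $64,400 + $37,700 = $372,200
  Less exemption $106,000 → base $266,200
  $266,200 × 21% = $55,902

Regular tax:
  $65,000 × 13% = $8,450
  $40,000 × 18% = $7,200
  $114,300 × 23% = $26,289
  → $41,939
  Less foreign tax credit $5,000 → $36,939

Excess of supplementary minimum tax over regular tax: $55,902 − $36,939 = $18,963.

$18,963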